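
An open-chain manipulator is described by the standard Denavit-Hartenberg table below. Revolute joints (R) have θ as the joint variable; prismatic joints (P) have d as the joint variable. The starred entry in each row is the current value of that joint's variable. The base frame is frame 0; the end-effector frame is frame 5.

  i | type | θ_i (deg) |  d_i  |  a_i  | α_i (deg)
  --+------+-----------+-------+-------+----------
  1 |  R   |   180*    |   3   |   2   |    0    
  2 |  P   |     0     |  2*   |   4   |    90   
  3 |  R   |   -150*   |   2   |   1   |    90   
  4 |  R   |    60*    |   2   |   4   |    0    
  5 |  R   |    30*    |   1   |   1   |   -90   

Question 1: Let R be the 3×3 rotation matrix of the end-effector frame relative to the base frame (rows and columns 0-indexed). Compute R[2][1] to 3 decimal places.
-0.866

End-effector y-axis (col 1 of R) = (-0.5000,0.0000,-0.8660)
R[2][1] = -0.8660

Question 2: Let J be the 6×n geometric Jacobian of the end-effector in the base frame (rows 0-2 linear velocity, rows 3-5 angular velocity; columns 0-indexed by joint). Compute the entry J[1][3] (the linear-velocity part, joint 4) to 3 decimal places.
2.000

axis z_3 = (0.5000,-0.0000,0.8660); lever o_n−o_3 = (3.2321,4.4641,1.5981)
cross product → J_v[:, 3] = (-3.8660,2.0000,2.2321)
J_ω[:, 3] = z_3
entry J[1][3] = 2.0000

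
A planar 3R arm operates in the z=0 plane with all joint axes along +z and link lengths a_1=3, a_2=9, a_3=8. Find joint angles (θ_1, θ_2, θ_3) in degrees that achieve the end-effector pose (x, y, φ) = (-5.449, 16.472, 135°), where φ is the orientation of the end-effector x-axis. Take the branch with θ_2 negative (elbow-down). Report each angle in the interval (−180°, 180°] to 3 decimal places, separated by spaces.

134.991 -59.987 59.996

wrist centre = target − a_3·(cos φ, sin φ) = (0.2079, 10.8151)
cos θ_2 = (117.0106−3²−9²)/(2·3·9) = 0.5002; θ_2 = -59.9870° (elbow-down)
β = atan2(10.8151,0.2079) = 88.8990°; ψ = atan2(-7.7932,7.5018) = -46.0916°
θ_1 = β − ψ = 134.9906°
θ_3 = φ − θ_1 − θ_2 = 59.9964° (wrapped to (-180°,180°])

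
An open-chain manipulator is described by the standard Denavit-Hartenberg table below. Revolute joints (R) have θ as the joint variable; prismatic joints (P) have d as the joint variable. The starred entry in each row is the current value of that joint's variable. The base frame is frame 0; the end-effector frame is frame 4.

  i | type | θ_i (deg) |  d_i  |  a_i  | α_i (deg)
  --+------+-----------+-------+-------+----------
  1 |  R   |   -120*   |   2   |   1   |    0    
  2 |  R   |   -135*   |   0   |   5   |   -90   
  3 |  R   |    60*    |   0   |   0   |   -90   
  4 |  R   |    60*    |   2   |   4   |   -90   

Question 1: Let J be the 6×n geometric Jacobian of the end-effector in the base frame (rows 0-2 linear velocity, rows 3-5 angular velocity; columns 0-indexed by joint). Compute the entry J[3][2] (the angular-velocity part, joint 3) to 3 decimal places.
axis z_2 = (-0.9659,-0.2588,0.0000); lever o_n−o_2 = (3.5355,0.1895,-2.7321)
cross product → J_v[:, 2] = (0.7071,-2.6390,0.7321)
J_ω[:, 2] = z_2
entry J[3][2] = -0.9659

-0.966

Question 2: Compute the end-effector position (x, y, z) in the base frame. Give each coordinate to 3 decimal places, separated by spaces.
1.741 4.153 -0.732

after link 1: o_1 = (-0.5000, -0.8660, 2.0000)
after link 2: o_2 = (-1.7941, 3.9636, 2.0000)
after link 3: o_3 = (-1.7941, 3.9636, 2.0000)
after link 4: o_4 = (1.7414, 4.1531, -0.7321)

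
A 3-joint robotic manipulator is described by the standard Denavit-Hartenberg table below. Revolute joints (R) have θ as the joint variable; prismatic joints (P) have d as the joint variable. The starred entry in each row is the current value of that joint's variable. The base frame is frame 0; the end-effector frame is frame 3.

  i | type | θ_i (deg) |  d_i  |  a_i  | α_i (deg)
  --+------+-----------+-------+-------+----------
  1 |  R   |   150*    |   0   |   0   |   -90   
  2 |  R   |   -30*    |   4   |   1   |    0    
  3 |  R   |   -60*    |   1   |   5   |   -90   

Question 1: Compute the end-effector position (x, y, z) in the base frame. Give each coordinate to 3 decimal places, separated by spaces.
-3.250 -3.897 5.500

after link 1: o_1 = (0.0000, 0.0000, 0.0000)
after link 2: o_2 = (-2.7500, -3.0311, 0.5000)
after link 3: o_3 = (-3.2500, -3.8971, 5.5000)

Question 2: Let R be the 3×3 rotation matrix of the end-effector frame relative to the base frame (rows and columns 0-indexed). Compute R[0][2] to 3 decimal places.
End-effector z-axis (col 2 of R) = (-0.8660,0.5000,-0.0000)
R[0][2] = -0.8660

-0.866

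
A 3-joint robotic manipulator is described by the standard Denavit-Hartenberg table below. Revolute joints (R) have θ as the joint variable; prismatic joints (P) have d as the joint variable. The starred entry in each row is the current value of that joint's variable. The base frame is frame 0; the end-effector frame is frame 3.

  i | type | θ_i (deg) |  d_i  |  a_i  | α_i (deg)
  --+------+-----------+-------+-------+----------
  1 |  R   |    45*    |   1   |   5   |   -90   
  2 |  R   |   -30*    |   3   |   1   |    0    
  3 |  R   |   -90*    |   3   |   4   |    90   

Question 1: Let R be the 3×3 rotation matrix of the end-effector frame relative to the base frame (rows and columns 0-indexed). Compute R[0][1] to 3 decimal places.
-0.707

End-effector y-axis (col 1 of R) = (-0.7071,0.7071,0.0000)
R[0][1] = -0.7071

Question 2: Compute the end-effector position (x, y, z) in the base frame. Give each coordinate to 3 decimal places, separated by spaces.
-1.509 6.976 4.964

after link 1: o_1 = (3.5355, 3.5355, 1.0000)
after link 2: o_2 = (2.0266, 6.2692, 1.5000)
after link 3: o_3 = (-1.5089, 6.9763, 4.9641)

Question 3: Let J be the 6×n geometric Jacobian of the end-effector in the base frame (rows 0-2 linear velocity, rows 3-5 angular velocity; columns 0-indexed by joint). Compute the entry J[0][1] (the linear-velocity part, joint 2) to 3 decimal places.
axis z_1 = (-0.7071,0.7071,0.0000); lever o_n−o_1 = (-5.0445,3.4408,3.9641)
cross product → J_v[:, 1] = (2.8030,2.8030,1.1340)
J_ω[:, 1] = z_1
entry J[0][1] = 2.8030

2.803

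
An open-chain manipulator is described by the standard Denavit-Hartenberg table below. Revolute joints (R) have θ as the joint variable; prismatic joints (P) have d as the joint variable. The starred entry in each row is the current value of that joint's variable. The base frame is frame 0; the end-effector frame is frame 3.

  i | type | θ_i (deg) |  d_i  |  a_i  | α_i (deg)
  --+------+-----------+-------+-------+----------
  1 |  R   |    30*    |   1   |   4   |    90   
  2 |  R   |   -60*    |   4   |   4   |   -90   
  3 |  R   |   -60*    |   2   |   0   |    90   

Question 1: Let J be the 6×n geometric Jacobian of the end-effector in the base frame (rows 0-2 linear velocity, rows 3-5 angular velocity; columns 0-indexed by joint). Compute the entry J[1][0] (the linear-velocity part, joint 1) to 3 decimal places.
8.696

axis z_0 = ẑ; lever o_n−o_0 = (8.6962,0.4019,-1.4641)
cross product → J_v[:, 0] = (-0.4019,8.6962,0.0000)
J_ω[:, 0] = z_0
entry J[1][0] = 8.6962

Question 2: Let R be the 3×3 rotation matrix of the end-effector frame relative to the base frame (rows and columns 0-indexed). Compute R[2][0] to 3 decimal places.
End-effector x-axis (col 0 of R) = (0.6495,-0.6250,-0.4330)
R[2][0] = -0.4330

-0.433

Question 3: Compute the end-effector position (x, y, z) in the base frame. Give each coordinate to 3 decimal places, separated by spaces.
8.696 0.402 -1.464

after link 1: o_1 = (3.4641, 2.0000, 1.0000)
after link 2: o_2 = (7.1962, -0.4641, -2.4641)
after link 3: o_3 = (8.6962, 0.4019, -1.4641)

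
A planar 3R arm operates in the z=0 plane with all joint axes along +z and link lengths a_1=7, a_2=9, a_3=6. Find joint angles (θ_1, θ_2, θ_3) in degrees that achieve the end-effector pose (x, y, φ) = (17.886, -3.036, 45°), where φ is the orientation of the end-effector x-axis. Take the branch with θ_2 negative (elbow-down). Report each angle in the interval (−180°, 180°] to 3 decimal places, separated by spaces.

wrist centre = target − a_3·(cos φ, sin φ) = (13.6434, -7.2786)
cos θ_2 = (239.1199−7²−9²)/(2·7·9) = 0.8660; θ_2 = -29.9994° (elbow-down)
β = atan2(-7.2786,13.6434) = -28.0796°; ψ = atan2(-4.4999,14.7943) = -16.9180°
θ_1 = β − ψ = -11.1616°
θ_3 = φ − θ_1 − θ_2 = 86.1610° (wrapped to (-180°,180°])

-11.162 -29.999 86.161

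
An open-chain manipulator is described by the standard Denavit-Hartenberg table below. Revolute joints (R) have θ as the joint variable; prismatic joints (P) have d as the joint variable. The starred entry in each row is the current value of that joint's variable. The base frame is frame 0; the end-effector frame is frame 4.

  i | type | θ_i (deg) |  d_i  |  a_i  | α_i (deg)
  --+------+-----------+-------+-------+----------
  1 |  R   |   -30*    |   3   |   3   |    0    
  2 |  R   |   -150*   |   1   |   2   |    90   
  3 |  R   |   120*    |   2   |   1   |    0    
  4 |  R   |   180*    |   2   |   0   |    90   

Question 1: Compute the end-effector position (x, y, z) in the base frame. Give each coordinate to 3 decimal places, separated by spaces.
after link 1: o_1 = (2.5981, -1.5000, 3.0000)
after link 2: o_2 = (0.5981, -1.5000, 4.0000)
after link 3: o_3 = (1.0981, 0.5000, 4.8660)
after link 4: o_4 = (1.0981, 2.5000, 4.8660)

1.098 2.500 4.866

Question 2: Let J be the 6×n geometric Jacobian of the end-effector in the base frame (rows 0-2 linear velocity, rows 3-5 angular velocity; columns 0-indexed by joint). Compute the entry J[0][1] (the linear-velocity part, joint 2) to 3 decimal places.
-4.000

axis z_1 = (0.0000,0.0000,1.0000); lever o_n−o_1 = (-1.5000,4.0000,1.8660)
cross product → J_v[:, 1] = (-4.0000,-1.5000,0.0000)
J_ω[:, 1] = z_1
entry J[0][1] = -4.0000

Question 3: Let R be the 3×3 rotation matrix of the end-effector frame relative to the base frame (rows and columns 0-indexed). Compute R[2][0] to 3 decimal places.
-0.866

End-effector x-axis (col 0 of R) = (-0.5000,0.0000,-0.8660)
R[2][0] = -0.8660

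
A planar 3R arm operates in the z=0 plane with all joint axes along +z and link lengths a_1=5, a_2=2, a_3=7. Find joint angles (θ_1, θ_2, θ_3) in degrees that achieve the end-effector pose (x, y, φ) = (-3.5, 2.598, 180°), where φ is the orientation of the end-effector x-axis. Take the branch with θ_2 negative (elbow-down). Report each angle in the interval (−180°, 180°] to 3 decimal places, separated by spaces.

59.999 -120.001 -119.998

wrist centre = target − a_3·(cos φ, sin φ) = (3.5000, 2.5980)
cos θ_2 = (18.9996−5²−2²)/(2·5·2) = -0.5000; θ_2 = -120.0013° (elbow-down)
β = atan2(2.5980,3.5000) = 36.5860°; ψ = atan2(-1.7320,4.0000) = -23.4132°
θ_1 = β − ψ = 59.9991°
θ_3 = φ − θ_1 − θ_2 = -119.9978° (wrapped to (-180°,180°])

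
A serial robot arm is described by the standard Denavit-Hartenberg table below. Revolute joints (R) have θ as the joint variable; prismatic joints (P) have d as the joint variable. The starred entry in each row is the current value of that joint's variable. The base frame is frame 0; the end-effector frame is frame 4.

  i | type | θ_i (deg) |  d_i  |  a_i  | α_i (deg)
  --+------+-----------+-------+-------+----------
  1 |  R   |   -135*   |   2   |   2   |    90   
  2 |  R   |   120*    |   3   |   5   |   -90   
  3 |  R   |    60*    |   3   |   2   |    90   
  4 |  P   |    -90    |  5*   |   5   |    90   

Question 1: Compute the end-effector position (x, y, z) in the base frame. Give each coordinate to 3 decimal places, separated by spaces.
-1.651 3.678 11.946

after link 1: o_1 = (-1.4142, -1.4142, 2.0000)
after link 2: o_2 = (-1.7678, 2.4749, 6.3301)
after link 3: o_3 = (1.6476, 3.4408, 5.6962)
after link 4: o_4 = (-1.6510, 3.6776, 11.9462)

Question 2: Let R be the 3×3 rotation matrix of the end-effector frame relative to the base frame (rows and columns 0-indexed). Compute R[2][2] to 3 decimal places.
End-effector z-axis (col 2 of R) = (-0.7891,0.4356,-0.4330)
R[2][2] = -0.4330

-0.433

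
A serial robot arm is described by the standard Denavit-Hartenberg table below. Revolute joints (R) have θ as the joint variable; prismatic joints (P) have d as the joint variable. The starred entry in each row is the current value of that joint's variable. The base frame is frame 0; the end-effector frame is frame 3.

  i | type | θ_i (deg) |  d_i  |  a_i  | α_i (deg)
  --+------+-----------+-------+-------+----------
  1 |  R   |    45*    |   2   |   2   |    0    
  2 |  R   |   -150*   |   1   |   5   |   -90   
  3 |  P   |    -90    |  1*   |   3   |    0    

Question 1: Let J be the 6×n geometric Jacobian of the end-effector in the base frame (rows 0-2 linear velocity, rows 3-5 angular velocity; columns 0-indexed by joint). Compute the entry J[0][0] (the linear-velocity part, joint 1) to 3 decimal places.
axis z_0 = ẑ; lever o_n−o_0 = (1.0860,-3.6742,6.0000)
cross product → J_v[:, 0] = (3.6742,1.0860,-0.0000)
J_ω[:, 0] = z_0
entry J[0][0] = 3.6742

3.674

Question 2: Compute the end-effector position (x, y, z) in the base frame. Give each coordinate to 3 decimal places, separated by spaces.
after link 1: o_1 = (1.4142, 1.4142, 2.0000)
after link 2: o_2 = (0.1201, -3.4154, 3.0000)
after link 3: o_3 = (1.0860, -3.6742, 6.0000)

1.086 -3.674 6.000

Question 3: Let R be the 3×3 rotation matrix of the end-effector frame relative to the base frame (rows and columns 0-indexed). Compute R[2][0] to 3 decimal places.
1.000

End-effector x-axis (col 0 of R) = (-0.0000,-0.0000,1.0000)
R[2][0] = 1.0000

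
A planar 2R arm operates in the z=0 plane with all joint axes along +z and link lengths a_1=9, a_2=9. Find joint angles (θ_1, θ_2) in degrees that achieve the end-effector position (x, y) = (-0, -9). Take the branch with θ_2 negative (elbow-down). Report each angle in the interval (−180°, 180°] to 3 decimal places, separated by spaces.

cos θ_2 = (81.0000−9²−9²)/(2·9·9) = -0.5000; θ_2 = -120.0000° (elbow-down)
β = atan2(-9.0000,-0.0000) = -90.0000°; ψ = atan2(-7.7942,4.5000) = -60.0000°
θ_1 = β − ψ = -30.0000°

-30.000 -120.000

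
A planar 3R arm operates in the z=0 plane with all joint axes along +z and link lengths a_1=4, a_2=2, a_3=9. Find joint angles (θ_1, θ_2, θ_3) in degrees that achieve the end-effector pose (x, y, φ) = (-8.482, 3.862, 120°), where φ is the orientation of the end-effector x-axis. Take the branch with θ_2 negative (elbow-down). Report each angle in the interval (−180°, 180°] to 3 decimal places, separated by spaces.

wrist centre = target − a_3·(cos φ, sin φ) = (-3.9820, -3.9322)
cos θ_2 = (31.3187−4²−2²)/(2·4·2) = 0.7074; θ_2 = -44.9745° (elbow-down)
β = atan2(-3.9322,-3.9820) = -135.3603°; ψ = atan2(-1.4136,5.4148) = -14.6309°
θ_1 = β − ψ = -120.7294°
θ_3 = φ − θ_1 − θ_2 = -74.2961° (wrapped to (-180°,180°])

-120.729 -44.974 -74.296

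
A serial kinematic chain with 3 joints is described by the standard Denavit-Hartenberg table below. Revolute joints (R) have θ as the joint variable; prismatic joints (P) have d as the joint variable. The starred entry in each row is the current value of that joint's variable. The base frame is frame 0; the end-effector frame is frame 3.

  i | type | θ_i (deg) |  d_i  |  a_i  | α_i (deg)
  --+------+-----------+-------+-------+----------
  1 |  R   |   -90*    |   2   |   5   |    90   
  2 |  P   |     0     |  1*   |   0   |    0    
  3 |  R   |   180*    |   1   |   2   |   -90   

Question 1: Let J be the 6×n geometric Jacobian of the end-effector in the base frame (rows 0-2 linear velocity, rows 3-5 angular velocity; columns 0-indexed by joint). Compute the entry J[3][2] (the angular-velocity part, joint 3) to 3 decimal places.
-1.000

axis z_2 = (-1.0000,-0.0000,0.0000); lever o_n−o_2 = (-1.0000,2.0000,0.0000)
cross product → J_v[:, 2] = (-0.0000,0.0000,-2.0000)
J_ω[:, 2] = z_2
entry J[3][2] = -1.0000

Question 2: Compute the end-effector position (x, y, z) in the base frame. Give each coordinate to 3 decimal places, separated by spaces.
after link 1: o_1 = (0.0000, -5.0000, 2.0000)
after link 2: o_2 = (-1.0000, -5.0000, 2.0000)
after link 3: o_3 = (-2.0000, -3.0000, 2.0000)

-2.000 -3.000 2.000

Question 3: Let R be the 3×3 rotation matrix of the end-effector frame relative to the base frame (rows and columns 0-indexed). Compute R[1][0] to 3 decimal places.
1.000

End-effector x-axis (col 0 of R) = (-0.0000,1.0000,0.0000)
R[1][0] = 1.0000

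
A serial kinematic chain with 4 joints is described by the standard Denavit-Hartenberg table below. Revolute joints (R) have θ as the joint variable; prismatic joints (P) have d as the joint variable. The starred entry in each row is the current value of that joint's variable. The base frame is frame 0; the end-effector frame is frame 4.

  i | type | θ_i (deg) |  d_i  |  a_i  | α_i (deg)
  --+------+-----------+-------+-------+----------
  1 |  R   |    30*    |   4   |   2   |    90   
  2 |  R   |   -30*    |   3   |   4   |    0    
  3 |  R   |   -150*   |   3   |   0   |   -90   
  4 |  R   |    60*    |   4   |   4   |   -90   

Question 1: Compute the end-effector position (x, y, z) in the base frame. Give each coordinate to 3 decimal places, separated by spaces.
4.268 -0.464 -2.000

after link 1: o_1 = (1.7321, 1.0000, 4.0000)
after link 2: o_2 = (6.2321, 0.1340, 2.0000)
after link 3: o_3 = (7.7321, -2.4641, 2.0000)
after link 4: o_4 = (4.2679, -0.4641, -2.0000)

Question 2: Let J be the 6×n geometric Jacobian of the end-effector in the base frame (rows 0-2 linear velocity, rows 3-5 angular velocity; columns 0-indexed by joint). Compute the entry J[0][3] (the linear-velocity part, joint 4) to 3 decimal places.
axis z_3 = (0.0000,-0.0000,-1.0000); lever o_n−o_3 = (-3.4641,2.0000,-4.0000)
cross product → J_v[:, 3] = (2.0000,3.4641,-0.0000)
J_ω[:, 3] = z_3
entry J[0][3] = 2.0000

2.000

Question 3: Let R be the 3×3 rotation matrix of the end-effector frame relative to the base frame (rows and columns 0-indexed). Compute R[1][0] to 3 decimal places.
0.500

End-effector x-axis (col 0 of R) = (-0.8660,0.5000,-0.0000)
R[1][0] = 0.5000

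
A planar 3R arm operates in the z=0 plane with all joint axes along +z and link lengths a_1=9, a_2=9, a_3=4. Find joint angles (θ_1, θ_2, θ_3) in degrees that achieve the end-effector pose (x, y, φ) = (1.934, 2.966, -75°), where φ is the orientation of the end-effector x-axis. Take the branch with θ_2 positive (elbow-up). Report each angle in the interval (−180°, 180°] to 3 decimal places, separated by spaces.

wrist centre = target − a_3·(cos φ, sin φ) = (0.8987, 6.8297)
cos θ_2 = (47.4526−9²−9²)/(2·9·9) = -0.7071; θ_2 = 134.9981° (elbow-up)
β = atan2(6.8297,0.8987) = 82.5035°; ψ = atan2(6.3642,2.6363) = 67.4990°
θ_1 = β − ψ = 15.0045°
θ_3 = φ − θ_1 − θ_2 = 134.9975° (wrapped to (-180°,180°])

15.004 134.998 134.997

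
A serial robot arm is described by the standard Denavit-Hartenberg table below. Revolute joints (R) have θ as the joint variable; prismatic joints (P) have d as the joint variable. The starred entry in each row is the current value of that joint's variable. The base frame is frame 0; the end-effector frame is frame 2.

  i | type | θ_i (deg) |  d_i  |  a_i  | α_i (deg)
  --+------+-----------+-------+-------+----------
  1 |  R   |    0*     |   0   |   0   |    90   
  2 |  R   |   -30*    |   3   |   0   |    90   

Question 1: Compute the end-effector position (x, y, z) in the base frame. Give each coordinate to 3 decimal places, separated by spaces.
0.000 -3.000 0.000

after link 1: o_1 = (0.0000, 0.0000, 0.0000)
after link 2: o_2 = (0.0000, -3.0000, 0.0000)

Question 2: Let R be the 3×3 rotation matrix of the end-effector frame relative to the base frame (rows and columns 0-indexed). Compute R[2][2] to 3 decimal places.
-0.866

End-effector z-axis (col 2 of R) = (-0.5000,-0.0000,-0.8660)
R[2][2] = -0.8660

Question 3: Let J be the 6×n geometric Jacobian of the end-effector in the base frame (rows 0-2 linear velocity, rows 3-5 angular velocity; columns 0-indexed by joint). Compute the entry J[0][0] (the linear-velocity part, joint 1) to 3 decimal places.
3.000

axis z_0 = ẑ; lever o_n−o_0 = (0.0000,-3.0000,0.0000)
cross product → J_v[:, 0] = (3.0000,0.0000,-0.0000)
J_ω[:, 0] = z_0
entry J[0][0] = 3.0000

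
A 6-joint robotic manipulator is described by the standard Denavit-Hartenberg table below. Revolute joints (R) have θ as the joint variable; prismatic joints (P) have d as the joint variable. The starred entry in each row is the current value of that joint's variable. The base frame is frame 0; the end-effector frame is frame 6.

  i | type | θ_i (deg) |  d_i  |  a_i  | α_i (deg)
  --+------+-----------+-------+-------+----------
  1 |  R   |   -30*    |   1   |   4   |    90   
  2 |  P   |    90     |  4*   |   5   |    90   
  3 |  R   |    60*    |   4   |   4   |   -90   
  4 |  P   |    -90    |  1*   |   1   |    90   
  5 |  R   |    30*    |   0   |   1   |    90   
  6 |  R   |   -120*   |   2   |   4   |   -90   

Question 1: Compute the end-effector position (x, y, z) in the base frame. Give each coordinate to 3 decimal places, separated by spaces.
after link 1: o_1 = (3.4641, -2.0000, 1.0000)
after link 2: o_2 = (1.4641, -5.4641, 6.0000)
after link 3: o_3 = (3.1962, -10.4641, 8.0000)
after link 4: o_4 = (3.8122, -11.3971, 7.1340)
after link 5: o_5 = (4.4372, -12.0466, 6.7010)
after link 6: o_6 = (2.9862, -13.0957, 10.7990)

2.986 -13.096 10.799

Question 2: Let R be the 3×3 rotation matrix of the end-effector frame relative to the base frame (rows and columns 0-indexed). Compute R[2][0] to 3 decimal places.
0.650

End-effector x-axis (col 0 of R) = (-0.6875,-0.3248,0.6495)
R[2][0] = 0.6495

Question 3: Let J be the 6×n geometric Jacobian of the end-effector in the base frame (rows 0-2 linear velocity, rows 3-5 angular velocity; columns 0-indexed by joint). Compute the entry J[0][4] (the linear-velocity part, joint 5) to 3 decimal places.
1.900

axis z_4 = (0.4330,0.7500,-0.5000); lever o_n−o_4 = (-0.8260,-1.6986,3.6651)
cross product → J_v[:, 4] = (1.8995,-1.1740,-0.1160)
J_ω[:, 4] = z_4
entry J[0][4] = 1.8995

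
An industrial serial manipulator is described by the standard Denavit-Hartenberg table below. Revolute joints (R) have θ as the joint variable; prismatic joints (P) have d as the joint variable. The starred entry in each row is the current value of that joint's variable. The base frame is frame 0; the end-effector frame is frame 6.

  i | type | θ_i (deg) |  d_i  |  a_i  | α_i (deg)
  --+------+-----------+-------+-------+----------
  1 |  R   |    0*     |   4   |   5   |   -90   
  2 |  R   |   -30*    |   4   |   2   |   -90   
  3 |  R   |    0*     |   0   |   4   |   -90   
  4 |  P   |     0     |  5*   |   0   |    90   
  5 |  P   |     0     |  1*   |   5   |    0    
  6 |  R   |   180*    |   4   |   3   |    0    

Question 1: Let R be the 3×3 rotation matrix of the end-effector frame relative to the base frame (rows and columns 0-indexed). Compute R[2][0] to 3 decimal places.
End-effector x-axis (col 0 of R) = (-0.8660,-0.0000,-0.5000)
R[2][0] = -0.5000

-0.500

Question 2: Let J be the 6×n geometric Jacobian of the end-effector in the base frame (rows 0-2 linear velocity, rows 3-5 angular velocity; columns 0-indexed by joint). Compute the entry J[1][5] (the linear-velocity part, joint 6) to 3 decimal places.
axis z_5 = (0.5000,0.0000,-0.8660); lever o_n−o_5 = (-0.5981,0.0000,-4.9641)
cross product → J_v[:, 5] = (-0.0000,3.0000,0.0000)
J_ω[:, 5] = z_5
entry J[1][5] = 3.0000

3.000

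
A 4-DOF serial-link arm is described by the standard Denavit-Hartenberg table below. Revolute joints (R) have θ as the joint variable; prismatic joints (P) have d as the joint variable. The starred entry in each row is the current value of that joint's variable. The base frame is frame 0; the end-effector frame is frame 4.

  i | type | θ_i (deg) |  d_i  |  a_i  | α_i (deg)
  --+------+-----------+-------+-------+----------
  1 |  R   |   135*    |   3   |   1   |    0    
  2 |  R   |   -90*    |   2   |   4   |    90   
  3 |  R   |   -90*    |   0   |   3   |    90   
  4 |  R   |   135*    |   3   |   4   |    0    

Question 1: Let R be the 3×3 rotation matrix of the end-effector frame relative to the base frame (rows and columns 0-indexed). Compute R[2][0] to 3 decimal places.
0.707

End-effector x-axis (col 0 of R) = (0.5000,-0.5000,0.7071)
R[2][0] = 0.7071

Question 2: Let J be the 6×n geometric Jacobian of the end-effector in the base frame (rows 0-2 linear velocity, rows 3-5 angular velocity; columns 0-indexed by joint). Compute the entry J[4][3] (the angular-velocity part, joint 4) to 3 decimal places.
axis z_3 = (-0.7071,-0.7071,-0.0000); lever o_n−o_3 = (-0.1213,-4.1213,2.8284)
cross product → J_v[:, 3] = (-2.0000,2.0000,2.8284)
J_ω[:, 3] = z_3
entry J[4][3] = -0.7071

-0.707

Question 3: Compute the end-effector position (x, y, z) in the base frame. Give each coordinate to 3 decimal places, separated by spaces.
after link 1: o_1 = (-0.7071, 0.7071, 3.0000)
after link 2: o_2 = (2.1213, 3.5355, 5.0000)
after link 3: o_3 = (2.1213, 3.5355, 2.0000)
after link 4: o_4 = (2.0000, -0.5858, 4.8284)

2.000 -0.586 4.828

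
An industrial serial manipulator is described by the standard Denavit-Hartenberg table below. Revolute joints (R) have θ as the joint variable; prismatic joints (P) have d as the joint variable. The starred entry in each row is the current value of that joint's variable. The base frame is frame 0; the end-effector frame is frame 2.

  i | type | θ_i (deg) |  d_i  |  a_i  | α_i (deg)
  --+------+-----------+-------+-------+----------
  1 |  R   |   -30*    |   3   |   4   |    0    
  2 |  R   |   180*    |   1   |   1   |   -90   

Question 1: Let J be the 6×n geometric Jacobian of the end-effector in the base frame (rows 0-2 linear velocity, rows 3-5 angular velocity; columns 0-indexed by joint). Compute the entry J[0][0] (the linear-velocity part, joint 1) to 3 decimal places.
1.500

axis z_0 = ẑ; lever o_n−o_0 = (2.5981,-1.5000,4.0000)
cross product → J_v[:, 0] = (1.5000,2.5981,-0.0000)
J_ω[:, 0] = z_0
entry J[0][0] = 1.5000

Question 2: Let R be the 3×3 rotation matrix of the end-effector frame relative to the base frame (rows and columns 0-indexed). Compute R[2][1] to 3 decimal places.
End-effector y-axis (col 1 of R) = (-0.0000,-0.0000,-1.0000)
R[2][1] = -1.0000

-1.000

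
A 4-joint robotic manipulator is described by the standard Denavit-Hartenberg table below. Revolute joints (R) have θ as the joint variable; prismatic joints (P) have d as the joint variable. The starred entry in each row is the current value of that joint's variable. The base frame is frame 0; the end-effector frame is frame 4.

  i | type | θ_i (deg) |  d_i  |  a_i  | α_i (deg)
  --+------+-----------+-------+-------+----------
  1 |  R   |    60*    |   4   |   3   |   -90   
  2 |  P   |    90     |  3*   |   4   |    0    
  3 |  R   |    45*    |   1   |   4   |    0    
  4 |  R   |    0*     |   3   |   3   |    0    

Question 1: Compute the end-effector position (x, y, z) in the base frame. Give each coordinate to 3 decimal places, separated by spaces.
-7.037 1.811 -4.950

after link 1: o_1 = (1.5000, 2.5981, 4.0000)
after link 2: o_2 = (-1.0981, 4.0981, 0.0000)
after link 3: o_3 = (-3.3783, 2.1486, -2.8284)
after link 4: o_4 = (-7.0371, 1.8115, -4.9497)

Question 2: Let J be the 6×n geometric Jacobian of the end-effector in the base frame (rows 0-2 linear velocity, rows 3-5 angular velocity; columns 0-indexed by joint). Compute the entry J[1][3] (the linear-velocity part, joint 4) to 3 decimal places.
-1.837

axis z_3 = (-0.8660,0.5000,0.0000); lever o_n−o_3 = (-3.6587,-0.3371,-2.1213)
cross product → J_v[:, 3] = (-1.0607,-1.8371,2.1213)
J_ω[:, 3] = z_3
entry J[1][3] = -1.8371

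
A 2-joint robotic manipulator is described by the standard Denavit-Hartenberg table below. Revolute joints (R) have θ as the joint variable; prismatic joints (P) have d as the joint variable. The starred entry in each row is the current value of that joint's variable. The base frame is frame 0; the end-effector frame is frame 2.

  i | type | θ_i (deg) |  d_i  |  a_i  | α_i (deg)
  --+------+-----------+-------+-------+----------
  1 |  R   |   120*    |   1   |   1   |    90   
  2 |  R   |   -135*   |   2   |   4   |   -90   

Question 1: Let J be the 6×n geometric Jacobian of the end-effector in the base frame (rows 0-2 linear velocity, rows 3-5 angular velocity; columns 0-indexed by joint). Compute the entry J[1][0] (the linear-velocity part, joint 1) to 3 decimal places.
axis z_0 = ẑ; lever o_n−o_0 = (2.6463,-0.5835,-1.8284)
cross product → J_v[:, 0] = (0.5835,2.6463,-0.0000)
J_ω[:, 0] = z_0
entry J[1][0] = 2.6463

2.646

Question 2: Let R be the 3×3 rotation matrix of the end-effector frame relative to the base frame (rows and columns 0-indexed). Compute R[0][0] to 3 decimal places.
0.354

End-effector x-axis (col 0 of R) = (0.3536,-0.6124,-0.7071)
R[0][0] = 0.3536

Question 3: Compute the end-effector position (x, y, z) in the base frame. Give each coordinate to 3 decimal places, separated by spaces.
after link 1: o_1 = (-0.5000, 0.8660, 1.0000)
after link 2: o_2 = (2.6463, -0.5835, -1.8284)

2.646 -0.583 -1.828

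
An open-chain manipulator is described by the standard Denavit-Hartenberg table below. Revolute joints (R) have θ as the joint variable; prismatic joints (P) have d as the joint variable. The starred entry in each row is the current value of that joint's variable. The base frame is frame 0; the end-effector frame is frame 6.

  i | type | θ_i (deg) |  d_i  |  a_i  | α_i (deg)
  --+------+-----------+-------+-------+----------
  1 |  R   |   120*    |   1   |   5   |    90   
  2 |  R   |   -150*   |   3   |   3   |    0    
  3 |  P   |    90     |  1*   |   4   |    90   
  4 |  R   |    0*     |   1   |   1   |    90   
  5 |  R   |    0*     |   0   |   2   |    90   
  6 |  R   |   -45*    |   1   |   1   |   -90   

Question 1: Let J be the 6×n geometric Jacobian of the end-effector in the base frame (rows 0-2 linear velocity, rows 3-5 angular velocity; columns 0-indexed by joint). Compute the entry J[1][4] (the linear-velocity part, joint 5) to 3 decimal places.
axis z_4 = (-0.8660,-0.5000,-0.0000); lever o_n−o_4 = (-0.4974,2.2758,-1.8444)
cross product → J_v[:, 4] = (0.9222,-1.5973,-2.2196)
J_ω[:, 4] = z_4
entry J[1][4] = -1.5973

-1.597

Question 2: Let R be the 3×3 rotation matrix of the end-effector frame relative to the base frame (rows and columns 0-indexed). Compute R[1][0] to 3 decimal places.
0.660

End-effector x-axis (col 0 of R) = (0.4356,0.6597,-0.6124)
R[1][0] = 0.6597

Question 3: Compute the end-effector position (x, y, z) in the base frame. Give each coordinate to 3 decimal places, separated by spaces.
after link 1: o_1 = (-2.5000, 4.3301, 1.0000)
after link 2: o_2 = (1.3971, 3.5801, -0.5000)
after link 3: o_3 = (1.2631, 5.8122, -3.9641)
after link 4: o_4 = (1.4462, 5.4952, -5.3301)
after link 5: o_5 = (0.9462, 6.3612, -7.0622)
after link 6: o_6 = (0.9487, 7.7710, -7.1746)

0.949 7.771 -7.175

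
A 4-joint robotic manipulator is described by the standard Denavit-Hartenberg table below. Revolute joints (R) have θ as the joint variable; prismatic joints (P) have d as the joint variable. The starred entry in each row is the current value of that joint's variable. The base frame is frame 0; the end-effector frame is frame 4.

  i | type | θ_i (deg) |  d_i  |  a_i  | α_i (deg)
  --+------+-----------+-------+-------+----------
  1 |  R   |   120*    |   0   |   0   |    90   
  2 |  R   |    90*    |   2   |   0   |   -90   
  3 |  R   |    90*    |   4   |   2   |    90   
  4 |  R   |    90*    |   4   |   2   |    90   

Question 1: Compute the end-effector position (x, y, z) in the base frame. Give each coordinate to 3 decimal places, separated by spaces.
after link 1: o_1 = (0.0000, 0.0000, 0.0000)
after link 2: o_2 = (1.7321, 1.0000, 0.0000)
after link 3: o_3 = (2.0000, -3.4641, 0.0000)
after link 4: o_4 = (3.0000, -5.1962, 4.0000)

3.000 -5.196 4.000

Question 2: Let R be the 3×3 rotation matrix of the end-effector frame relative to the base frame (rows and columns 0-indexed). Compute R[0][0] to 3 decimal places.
End-effector x-axis (col 0 of R) = (0.5000,-0.8660,-0.0000)
R[0][0] = 0.5000

0.500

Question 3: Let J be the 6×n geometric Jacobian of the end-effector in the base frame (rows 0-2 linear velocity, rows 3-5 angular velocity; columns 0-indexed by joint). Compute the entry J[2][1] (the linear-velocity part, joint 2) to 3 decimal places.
axis z_1 = (0.8660,0.5000,0.0000); lever o_n−o_1 = (3.0000,-5.1962,4.0000)
cross product → J_v[:, 1] = (2.0000,-3.4641,-6.0000)
J_ω[:, 1] = z_1
entry J[2][1] = -6.0000

-6.000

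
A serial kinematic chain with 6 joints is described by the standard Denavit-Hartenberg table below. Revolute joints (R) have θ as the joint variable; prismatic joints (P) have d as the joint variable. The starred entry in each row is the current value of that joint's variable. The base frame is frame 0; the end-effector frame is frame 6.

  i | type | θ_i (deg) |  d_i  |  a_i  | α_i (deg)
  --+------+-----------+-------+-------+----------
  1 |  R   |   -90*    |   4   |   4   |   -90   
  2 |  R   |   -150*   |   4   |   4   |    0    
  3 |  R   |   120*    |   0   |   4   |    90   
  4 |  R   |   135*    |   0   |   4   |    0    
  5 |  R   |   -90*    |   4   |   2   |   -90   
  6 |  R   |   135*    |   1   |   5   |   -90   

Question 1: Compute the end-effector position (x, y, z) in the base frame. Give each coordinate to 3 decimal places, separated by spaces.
6.450 0.234 6.092

after link 1: o_1 = (0.0000, -4.0000, 4.0000)
after link 2: o_2 = (4.0000, -0.5359, 6.0000)
after link 3: o_3 = (4.0000, -4.0000, 8.0000)
after link 4: o_4 = (6.8284, -1.5505, 6.5858)
after link 5: o_5 = (8.2426, -0.7753, 10.7570)
after link 6: o_6 = (6.4497, 0.2344, 6.0916)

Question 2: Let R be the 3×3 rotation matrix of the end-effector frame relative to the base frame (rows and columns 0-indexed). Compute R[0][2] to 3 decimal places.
End-effector z-axis (col 2 of R) = (-0.5000,0.7866,0.3624)
R[0][2] = -0.5000

-0.500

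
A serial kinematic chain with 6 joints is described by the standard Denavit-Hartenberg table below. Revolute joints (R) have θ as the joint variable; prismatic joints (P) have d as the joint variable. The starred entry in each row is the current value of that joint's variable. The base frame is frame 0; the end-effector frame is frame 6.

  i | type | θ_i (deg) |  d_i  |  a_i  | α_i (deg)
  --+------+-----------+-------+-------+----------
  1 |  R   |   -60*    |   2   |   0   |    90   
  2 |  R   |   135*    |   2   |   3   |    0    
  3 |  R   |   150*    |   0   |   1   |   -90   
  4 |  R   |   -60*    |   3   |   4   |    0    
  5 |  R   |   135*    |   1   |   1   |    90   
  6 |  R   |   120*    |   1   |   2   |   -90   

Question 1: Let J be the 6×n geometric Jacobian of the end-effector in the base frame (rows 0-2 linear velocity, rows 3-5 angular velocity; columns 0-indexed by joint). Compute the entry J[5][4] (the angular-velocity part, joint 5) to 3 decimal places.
0.259

axis z_4 = (0.4830,-0.8365,0.2588); lever o_n−o_4 = (1.2203,-2.6313,-0.2259)
cross product → J_v[:, 4] = (0.8700,0.4250,-0.2500)
J_ω[:, 4] = z_4
entry J[5][4] = 0.2588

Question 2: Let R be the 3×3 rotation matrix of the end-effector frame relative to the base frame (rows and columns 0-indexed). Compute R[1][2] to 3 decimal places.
0.050

End-effector z-axis (col 2 of R) = (-0.9949,0.0502,0.0871)
R[1][2] = 0.0502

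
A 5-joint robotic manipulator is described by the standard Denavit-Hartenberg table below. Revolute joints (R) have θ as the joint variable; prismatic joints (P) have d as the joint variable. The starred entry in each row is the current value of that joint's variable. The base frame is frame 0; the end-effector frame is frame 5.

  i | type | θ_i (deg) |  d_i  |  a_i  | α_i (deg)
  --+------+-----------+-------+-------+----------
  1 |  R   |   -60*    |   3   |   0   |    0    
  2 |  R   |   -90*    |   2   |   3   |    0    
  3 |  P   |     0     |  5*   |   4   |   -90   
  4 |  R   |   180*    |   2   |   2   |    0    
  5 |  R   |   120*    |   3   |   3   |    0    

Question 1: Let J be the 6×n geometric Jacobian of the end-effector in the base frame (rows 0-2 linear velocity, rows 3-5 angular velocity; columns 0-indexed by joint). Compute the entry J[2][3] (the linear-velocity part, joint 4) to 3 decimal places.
0.500

axis z_3 = (0.5000,-0.8660,0.0000); lever o_n−o_3 = (2.9330,-4.0801,2.5981)
cross product → J_v[:, 3] = (-2.2500,-1.2990,0.5000)
J_ω[:, 3] = z_3
entry J[2][3] = 0.5000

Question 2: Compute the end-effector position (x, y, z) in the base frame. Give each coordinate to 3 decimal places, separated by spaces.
after link 1: o_1 = (0.0000, 0.0000, 3.0000)
after link 2: o_2 = (-2.5981, -1.5000, 5.0000)
after link 3: o_3 = (-6.0622, -3.5000, 10.0000)
after link 4: o_4 = (-3.3301, -4.2321, 10.0000)
after link 5: o_5 = (-3.1292, -7.5801, 12.5981)

-3.129 -7.580 12.598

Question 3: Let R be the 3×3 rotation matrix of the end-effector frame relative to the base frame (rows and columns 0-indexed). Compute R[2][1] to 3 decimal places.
-0.500

End-effector y-axis (col 1 of R) = (-0.7500,-0.4330,-0.5000)
R[2][1] = -0.5000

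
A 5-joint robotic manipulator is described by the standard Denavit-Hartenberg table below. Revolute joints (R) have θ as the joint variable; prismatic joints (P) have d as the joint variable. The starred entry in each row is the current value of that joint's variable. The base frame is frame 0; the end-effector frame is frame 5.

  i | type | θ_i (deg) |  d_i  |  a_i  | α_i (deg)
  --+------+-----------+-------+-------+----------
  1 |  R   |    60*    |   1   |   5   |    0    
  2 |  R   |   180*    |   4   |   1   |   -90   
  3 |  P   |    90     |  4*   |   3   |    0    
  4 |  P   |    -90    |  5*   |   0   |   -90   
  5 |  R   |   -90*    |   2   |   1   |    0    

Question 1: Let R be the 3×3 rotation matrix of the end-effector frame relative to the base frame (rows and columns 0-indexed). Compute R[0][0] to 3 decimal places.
End-effector x-axis (col 0 of R) = (0.8660,-0.5000,0.0000)
R[0][0] = 0.8660

0.866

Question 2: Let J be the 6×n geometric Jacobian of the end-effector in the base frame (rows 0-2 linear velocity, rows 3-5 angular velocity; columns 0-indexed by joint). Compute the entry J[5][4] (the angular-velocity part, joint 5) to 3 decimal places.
-1.000

axis z_4 = (0.0000,-0.0000,-1.0000); lever o_n−o_4 = (0.8660,-0.5000,-2.0000)
cross product → J_v[:, 4] = (-0.5000,-0.8660,0.0000)
J_ω[:, 4] = z_4
entry J[5][4] = -1.0000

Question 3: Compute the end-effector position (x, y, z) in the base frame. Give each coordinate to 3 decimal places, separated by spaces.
after link 1: o_1 = (2.5000, 4.3301, 1.0000)
after link 2: o_2 = (2.0000, 3.4641, 5.0000)
after link 3: o_3 = (5.4641, 1.4641, 2.0000)
after link 4: o_4 = (9.7942, -1.0359, 2.0000)
after link 5: o_5 = (10.6603, -1.5359, 0.0000)

10.660 -1.536 0.000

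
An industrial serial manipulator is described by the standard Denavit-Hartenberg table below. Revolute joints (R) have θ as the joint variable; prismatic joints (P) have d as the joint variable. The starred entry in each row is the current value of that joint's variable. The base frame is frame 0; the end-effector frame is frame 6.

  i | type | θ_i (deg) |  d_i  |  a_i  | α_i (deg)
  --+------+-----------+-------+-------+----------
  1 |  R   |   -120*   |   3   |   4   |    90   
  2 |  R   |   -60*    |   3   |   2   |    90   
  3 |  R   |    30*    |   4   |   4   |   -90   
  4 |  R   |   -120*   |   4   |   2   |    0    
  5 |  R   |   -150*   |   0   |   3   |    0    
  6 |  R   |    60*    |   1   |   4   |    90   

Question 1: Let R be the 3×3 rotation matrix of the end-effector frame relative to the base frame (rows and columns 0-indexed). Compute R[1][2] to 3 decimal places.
End-effector z-axis (col 2 of R) = (-0.6998,-0.7120,0.0580)
R[1][2] = -0.7120

-0.712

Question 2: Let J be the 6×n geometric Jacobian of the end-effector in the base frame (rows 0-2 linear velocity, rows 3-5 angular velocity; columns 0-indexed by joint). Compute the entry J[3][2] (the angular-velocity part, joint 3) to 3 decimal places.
axis z_2 = (0.4330,0.7500,-0.5000); lever o_n−o_2 = (-2.5066,3.8546,2.1471)
cross product → J_v[:, 2] = (3.5377,0.3236,3.5490)
J_ω[:, 2] = z_2
entry J[3][2] = 0.4330

0.433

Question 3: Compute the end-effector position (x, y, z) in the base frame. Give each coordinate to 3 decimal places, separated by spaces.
after link 1: o_1 = (-2.0000, -3.4641, 3.0000)
after link 2: o_2 = (-5.0981, -2.8301, 1.2679)
after link 3: o_3 = (-5.9641, -0.3301, -3.7321)
after link 4: o_4 = (-7.0646, 3.6920, -2.1160)
after link 5: o_5 = (-8.3636, 1.4420, -0.6160)
after link 6: o_6 = (-7.6046, 1.0245, 3.4151)

-7.605 1.025 3.415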